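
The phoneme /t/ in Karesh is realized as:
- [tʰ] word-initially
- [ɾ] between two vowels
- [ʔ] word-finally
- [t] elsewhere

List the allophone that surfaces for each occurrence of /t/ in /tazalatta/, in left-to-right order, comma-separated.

Occurrence 1 (position 1): word-initially → [tʰ].
Occurrence 2 (position 7): no conditioning environment matches → elsewhere allophone [t].
Occurrence 3 (position 8): no conditioning environment matches → elsewhere allophone [t].

[tʰ], [t], [t]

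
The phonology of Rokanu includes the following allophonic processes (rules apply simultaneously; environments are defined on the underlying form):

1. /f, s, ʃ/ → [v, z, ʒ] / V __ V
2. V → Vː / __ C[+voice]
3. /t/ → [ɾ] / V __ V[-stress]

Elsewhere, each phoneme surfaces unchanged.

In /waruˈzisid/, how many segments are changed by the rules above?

4

Segments that undergo a rule: /a/ → [aː] (rule 2); /u/ → [uː] (rule 2); /s/ → [z] (rule 1); /i/ → [iː] (rule 2).
All other segments surface unchanged.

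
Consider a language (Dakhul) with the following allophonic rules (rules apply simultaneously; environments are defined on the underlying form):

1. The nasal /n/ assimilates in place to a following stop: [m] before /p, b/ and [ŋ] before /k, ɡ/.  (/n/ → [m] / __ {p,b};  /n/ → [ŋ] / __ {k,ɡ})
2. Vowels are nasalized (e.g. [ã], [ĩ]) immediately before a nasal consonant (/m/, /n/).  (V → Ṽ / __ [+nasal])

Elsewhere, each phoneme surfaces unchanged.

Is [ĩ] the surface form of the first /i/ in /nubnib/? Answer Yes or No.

/i/ (between /n/ and /b/) is in the target of rule 2 but the environment (before a nasal consonant) is not met → [i].
The actual realization is [i], not [ĩ].

No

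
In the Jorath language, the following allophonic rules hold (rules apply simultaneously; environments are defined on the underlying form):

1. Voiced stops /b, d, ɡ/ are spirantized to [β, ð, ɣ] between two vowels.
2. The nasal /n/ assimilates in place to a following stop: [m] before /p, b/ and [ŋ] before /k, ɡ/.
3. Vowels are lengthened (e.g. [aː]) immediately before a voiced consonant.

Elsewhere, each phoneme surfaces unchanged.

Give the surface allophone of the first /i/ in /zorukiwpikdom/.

[iː]

Rule 3 applies to /i/ (between /k/ and /w/: before a voiced consonant) → [iː].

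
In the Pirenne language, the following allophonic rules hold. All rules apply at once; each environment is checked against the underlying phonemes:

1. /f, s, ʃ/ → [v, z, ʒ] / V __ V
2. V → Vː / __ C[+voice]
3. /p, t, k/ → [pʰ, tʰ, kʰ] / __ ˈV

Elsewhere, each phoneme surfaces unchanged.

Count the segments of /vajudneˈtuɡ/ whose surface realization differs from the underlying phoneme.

Segments that undergo a rule: /a/ → [aː] (rule 2); /u/ → [uː] (rule 2); /t/ → [tʰ] (rule 3); /u/ → [uː] (rule 2).
All other segments surface unchanged.

4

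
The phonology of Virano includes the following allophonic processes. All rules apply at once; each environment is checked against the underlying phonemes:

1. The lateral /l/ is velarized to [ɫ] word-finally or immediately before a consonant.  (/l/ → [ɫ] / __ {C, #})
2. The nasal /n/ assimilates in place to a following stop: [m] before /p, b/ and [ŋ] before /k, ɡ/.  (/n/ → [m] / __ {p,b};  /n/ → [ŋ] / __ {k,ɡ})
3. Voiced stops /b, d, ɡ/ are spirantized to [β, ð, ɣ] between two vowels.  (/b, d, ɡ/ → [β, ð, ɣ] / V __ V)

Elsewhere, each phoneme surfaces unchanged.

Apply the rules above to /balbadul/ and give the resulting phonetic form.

[baɫbaðuɫ]

/b/ (word-initial): rule 3 targets it, but not between two vowels → unchanged [b].
/l/ (between /a/ and /b/) occurs word-finally or immediately before a consonant → [ɫ] by rule 1.
/b/ (between /l/ and /a/): rule 3 targets it, but not between two vowels → unchanged [b].
/d/ (between /a/ and /u/) occurs between two vowels → [ð] by rule 3.
/l/ (word-final) occurs word-finally or immediately before a consonant → [ɫ] by rule 1.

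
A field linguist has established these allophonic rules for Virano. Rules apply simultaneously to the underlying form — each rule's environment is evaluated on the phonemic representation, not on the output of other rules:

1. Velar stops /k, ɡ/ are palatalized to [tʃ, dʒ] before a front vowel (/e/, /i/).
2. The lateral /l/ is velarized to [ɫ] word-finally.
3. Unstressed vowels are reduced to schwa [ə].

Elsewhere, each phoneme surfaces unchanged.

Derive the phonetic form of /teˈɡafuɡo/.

Rule 3 applies to /e/ (between /t/ and /ɡ/: in an unstressed syllable) → [ə].
/ɡ/ — between /e/ and /a/; rule 1 does not apply here → [ɡ].
/a/ (between /ɡ/ and /f/) is in the target of rule 3 but the environment (in an unstressed syllable) is not met → [a].
/u/ — between /f/ and /ɡ/, in an unstressed syllable — surfaces as [ə] (rule 3).
/ɡ/ (between /u/ and /o/) is in the target of rule 1 but the environment (before a front vowel) is not met → [ɡ].
Rule 3 applies to /o/ (word-final: in an unstressed syllable) → [ə].

[təˈɡafəɡə]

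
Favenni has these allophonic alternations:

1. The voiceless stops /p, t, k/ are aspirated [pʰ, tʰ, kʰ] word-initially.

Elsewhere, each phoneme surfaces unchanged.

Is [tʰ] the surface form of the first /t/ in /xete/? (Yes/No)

/t/ (between /e/ and /e/): rule 1 targets it, but not word-initially → unchanged [t].
The actual realization is [t], not [tʰ].

No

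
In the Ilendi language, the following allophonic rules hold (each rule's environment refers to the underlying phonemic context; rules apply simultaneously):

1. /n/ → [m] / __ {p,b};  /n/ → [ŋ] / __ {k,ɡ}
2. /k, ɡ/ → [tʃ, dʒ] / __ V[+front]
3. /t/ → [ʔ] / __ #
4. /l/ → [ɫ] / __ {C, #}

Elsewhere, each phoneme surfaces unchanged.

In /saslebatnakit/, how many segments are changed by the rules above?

2

Segments that undergo a rule: /k/ → [tʃ] (rule 2); /t/ → [ʔ] (rule 3).
All other segments surface unchanged.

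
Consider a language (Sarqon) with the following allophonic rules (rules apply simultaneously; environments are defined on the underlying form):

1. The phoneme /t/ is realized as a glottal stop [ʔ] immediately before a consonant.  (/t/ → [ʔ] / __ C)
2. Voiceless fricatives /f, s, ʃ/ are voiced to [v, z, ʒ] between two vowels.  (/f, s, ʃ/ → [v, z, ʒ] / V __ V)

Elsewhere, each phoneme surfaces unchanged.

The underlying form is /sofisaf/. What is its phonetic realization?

/s/ — word-initial; rule 2 does not apply here → [s].
/o/ — not in any rule's target class → [o].
/f/ (between /o/ and /i/): between two vowels, so rule 2 applies → [v].
/i/ (between /f/ and /s/): no rule targets it → [i].
/s/ — between /i/ and /a/, between two vowels — surfaces as [z] (rule 2).
/a/ — not in any rule's target class → [a].
/f/ (word-final) fails the environment for rule 2, so it stays [f].

[sovizaf]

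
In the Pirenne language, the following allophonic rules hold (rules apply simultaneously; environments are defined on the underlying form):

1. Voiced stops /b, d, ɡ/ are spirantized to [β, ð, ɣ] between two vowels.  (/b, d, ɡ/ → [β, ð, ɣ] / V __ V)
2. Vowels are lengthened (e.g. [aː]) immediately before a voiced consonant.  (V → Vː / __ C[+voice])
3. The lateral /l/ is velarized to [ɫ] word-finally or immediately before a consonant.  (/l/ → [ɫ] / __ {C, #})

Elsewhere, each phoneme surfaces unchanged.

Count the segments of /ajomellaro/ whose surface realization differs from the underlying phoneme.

Segments that undergo a rule: /a/ → [aː] (rule 2); /o/ → [oː] (rule 2); /e/ → [eː] (rule 2); /l/ → [ɫ] (rule 3); /a/ → [aː] (rule 2).
All other segments surface unchanged.

5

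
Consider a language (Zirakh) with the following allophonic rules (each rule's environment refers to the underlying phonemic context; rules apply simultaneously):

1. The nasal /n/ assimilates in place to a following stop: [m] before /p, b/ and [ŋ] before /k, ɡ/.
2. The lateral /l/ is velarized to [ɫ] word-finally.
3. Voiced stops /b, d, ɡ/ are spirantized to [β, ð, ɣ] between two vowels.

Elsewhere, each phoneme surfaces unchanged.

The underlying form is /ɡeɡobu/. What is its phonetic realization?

[ɡeɣoβu]

/ɡ/ — word-initial; rule 3 does not apply here → [ɡ].
/e/ (between /ɡ/ and /ɡ/): no rule targets it → [e].
/ɡ/ (between /e/ and /o/): between two vowels, so rule 3 applies → [ɣ].
/o/ — not in any rule's target class → [o].
/b/ — between /o/ and /u/, between two vowels — surfaces as [β] (rule 3).
/u/ — not in any rule's target class → [u].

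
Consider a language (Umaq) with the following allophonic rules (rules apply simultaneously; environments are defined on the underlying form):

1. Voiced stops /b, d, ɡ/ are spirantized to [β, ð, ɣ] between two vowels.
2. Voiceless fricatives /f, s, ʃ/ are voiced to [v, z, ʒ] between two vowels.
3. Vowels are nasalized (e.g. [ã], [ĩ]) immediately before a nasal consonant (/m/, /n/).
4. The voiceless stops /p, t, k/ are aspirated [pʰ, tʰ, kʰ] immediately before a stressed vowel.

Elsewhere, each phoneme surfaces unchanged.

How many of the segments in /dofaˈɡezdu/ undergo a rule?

Segments that undergo a rule: /f/ → [v] (rule 2); /ɡ/ → [ɣ] (rule 1).
All other segments surface unchanged.

2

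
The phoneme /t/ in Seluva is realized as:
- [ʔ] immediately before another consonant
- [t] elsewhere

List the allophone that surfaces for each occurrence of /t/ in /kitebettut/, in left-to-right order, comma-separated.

Occurrence 1 (position 3): no conditioning environment matches → elsewhere allophone [t].
Occurrence 2 (position 7): immediately before another consonant → [ʔ].
Occurrence 3 (position 8): no conditioning environment matches → elsewhere allophone [t].
Occurrence 4 (position 10): no conditioning environment matches → elsewhere allophone [t].

[t], [ʔ], [t], [t]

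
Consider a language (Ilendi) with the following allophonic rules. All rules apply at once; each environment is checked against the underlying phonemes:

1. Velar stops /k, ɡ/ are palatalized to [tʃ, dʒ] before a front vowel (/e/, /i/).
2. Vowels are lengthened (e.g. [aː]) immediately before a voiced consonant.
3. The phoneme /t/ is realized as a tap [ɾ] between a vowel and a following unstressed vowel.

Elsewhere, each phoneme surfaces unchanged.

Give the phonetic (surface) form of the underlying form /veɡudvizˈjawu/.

/v/ (word-initial) is unaffected → [v].
/e/ meets the environment for rule 2 (before a voiced consonant) → [eː].
/ɡ/ (between /e/ and /u/): rule 1 targets it, but not before a front vowel → unchanged [ɡ].
/u/ — between /ɡ/ and /d/, before a voiced consonant — surfaces as [uː] (rule 2).
/d/ (between /u/ and /v/) is unaffected → [d].
/v/ — not in any rule's target class → [v].
/i/ (between /v/ and /z/) occurs before a voiced consonant → [iː] by rule 2.
/z/ — not in any rule's target class → [z].
/j/ — not in any rule's target class → [j].
/a/ (between /j/ and /w/): before a voiced consonant, so rule 2 applies → [aː].
/w/ (between /a/ and /u/) is unaffected → [w].
/u/ (word-final) fails the environment for rule 2, so it stays [u].

[veːɡuːdviːzˈjaːwu]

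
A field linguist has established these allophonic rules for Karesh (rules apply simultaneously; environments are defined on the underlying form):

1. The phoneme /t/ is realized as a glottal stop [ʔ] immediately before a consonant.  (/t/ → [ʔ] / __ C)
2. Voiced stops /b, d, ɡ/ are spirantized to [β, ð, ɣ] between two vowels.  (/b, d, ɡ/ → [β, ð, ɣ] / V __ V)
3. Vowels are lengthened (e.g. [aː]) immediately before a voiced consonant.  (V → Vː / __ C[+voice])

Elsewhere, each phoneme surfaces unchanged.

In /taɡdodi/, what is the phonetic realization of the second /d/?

[ð]

Rule 2 applies to /d/ (between /o/ and /i/: between two vowels) → [ð].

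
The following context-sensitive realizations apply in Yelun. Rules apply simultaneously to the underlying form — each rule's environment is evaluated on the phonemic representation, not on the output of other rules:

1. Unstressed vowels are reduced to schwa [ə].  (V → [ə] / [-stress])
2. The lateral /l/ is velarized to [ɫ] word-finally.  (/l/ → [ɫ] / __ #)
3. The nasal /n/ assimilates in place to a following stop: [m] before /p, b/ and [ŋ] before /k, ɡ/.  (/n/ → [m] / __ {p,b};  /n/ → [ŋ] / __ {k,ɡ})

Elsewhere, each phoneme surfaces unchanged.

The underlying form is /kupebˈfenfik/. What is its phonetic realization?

/k/ (word-initial) is unaffected → [k].
/u/ meets the environment for rule 1 (in an unstressed syllable) → [ə].
/p/ stays [p].
/e/ (between /p/ and /b/): in an unstressed syllable, so rule 1 applies → [ə].
/b/ — not in any rule's target class → [b].
/f/ stays [f].
/e/ — between /f/ and /n/; rule 1 does not apply here → [e].
/n/ — between /e/ and /f/; rule 3 does not apply here → [n].
/f/ (between /n/ and /i/): no rule targets it → [f].
Rule 1 applies to /i/ (between /f/ and /k/: in an unstressed syllable) → [ə].
/k/ (word-final): no rule targets it → [k].

[kəpəbˈfenfək]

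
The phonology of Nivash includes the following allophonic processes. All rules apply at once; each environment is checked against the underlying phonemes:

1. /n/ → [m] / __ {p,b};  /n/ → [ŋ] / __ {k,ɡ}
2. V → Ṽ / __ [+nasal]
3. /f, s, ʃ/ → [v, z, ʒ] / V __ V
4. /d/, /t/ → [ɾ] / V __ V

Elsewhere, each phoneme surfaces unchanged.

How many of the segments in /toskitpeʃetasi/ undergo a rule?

Segments that undergo a rule: /ʃ/ → [ʒ] (rule 3); /t/ → [ɾ] (rule 4); /s/ → [z] (rule 3).
All other segments surface unchanged.

3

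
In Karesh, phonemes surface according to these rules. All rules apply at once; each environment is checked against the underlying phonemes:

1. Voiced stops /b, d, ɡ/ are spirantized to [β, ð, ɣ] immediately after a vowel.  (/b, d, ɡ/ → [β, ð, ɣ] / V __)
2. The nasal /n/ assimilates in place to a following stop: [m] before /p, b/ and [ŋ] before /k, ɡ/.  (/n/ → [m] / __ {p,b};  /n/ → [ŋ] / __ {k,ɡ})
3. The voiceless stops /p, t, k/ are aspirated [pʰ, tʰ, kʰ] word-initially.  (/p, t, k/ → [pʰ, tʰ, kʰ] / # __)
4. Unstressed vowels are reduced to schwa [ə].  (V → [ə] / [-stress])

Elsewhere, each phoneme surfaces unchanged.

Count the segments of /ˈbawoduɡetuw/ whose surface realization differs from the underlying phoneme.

Segments that undergo a rule: /o/ → [ə] (rule 4); /d/ → [ð] (rule 1); /u/ → [ə] (rule 4); /ɡ/ → [ɣ] (rule 1); /e/ → [ə] (rule 4); /u/ → [ə] (rule 4).
All other segments surface unchanged.

6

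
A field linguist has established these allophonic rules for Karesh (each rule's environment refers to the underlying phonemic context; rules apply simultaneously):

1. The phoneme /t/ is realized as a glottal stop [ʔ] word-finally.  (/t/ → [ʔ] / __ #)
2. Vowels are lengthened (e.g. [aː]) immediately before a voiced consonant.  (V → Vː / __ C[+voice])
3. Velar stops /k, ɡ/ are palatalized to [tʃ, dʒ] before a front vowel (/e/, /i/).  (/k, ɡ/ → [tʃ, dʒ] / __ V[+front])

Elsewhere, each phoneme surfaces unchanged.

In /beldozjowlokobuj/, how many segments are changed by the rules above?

5

Segments that undergo a rule: /e/ → [eː] (rule 2); /o/ → [oː] (rule 2); /o/ → [oː] (rule 2); /o/ → [oː] (rule 2); /u/ → [uː] (rule 2).
All other segments surface unchanged.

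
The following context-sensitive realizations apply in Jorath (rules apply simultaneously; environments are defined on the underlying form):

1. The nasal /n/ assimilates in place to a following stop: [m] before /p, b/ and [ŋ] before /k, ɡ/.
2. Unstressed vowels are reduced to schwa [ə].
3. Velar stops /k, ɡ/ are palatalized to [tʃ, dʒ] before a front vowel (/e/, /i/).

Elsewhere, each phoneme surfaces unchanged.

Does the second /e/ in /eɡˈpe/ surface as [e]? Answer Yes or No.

/e/ (word-final): rule 2 targets it, but not in an unstressed syllable → unchanged [e].
The actual realization is [e], which matches [e].

Yes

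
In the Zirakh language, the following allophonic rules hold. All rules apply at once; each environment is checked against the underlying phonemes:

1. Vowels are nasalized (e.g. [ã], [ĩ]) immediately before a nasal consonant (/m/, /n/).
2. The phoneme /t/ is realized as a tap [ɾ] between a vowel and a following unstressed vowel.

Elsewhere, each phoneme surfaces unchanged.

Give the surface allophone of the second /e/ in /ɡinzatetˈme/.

[e]

/e/ (word-final) fails the environment for rule 1, so it stays [e].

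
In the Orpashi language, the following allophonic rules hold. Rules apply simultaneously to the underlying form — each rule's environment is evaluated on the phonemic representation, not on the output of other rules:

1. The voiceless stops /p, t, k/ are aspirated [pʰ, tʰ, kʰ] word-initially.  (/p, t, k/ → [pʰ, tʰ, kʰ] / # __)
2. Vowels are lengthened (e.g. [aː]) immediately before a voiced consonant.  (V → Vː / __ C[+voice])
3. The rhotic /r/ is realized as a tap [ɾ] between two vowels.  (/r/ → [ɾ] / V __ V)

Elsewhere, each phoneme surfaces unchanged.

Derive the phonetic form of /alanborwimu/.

[aːlaːnboːrwiːmu]

/a/ (word-initial) occurs before a voiced consonant → [aː] by rule 2.
/l/ — not in any rule's target class → [l].
/a/ meets the environment for rule 2 (before a voiced consonant) → [aː].
/n/ stays [n].
/b/ — not in any rule's target class → [b].
/o/ (between /b/ and /r/): before a voiced consonant, so rule 2 applies → [oː].
/r/ (between /o/ and /w/) fails the environment for rule 3, so it stays [r].
/w/ — not in any rule's target class → [w].
/i/ — between /w/ and /m/, before a voiced consonant — surfaces as [iː] (rule 2).
/m/ (between /i/ and /u/): no rule targets it → [m].
/u/ — word-final; rule 2 does not apply here → [u].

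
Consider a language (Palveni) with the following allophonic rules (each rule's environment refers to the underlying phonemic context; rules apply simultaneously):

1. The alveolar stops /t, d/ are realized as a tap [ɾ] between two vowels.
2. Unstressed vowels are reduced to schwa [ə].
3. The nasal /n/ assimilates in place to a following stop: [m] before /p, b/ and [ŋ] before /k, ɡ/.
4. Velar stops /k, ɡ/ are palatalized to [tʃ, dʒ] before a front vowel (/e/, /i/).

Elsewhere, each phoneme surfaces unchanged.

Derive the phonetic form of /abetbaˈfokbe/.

Rule 2 applies to /a/ (word-initial: in an unstressed syllable) → [ə].
/e/ (between /b/ and /t/) occurs in an unstressed syllable → [ə] by rule 2.
/t/ (between /e/ and /b/): rule 1 targets it, but not between two vowels → unchanged [t].
/a/ — between /b/ and /f/, in an unstressed syllable — surfaces as [ə] (rule 2).
/o/ (between /f/ and /k/): rule 2 targets it, but not in an unstressed syllable → unchanged [o].
/k/ (between /o/ and /b/) fails the environment for rule 4, so it stays [k].
/e/ meets the environment for rule 2 (in an unstressed syllable) → [ə].

[əbətbəˈfokbə]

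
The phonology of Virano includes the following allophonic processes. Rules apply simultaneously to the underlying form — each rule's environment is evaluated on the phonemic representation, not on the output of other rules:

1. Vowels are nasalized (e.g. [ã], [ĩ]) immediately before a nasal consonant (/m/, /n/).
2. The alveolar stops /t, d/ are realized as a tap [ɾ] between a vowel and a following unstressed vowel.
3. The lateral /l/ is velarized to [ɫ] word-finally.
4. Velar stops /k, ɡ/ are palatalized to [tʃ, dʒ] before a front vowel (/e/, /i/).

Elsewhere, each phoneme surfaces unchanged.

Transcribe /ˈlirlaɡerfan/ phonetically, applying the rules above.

/l/ (word-initial) is in the target of rule 3 but the environment (word-finally) is not met → [l].
/i/ (between /l/ and /r/) is in the target of rule 1 but the environment (before a nasal consonant) is not met → [i].
/r/ — not in any rule's target class → [r].
/l/ (between /r/ and /a/) is in the target of rule 3 but the environment (word-finally) is not met → [l].
/a/ — between /l/ and /ɡ/; rule 1 does not apply here → [a].
/ɡ/ meets the environment for rule 4 (before a front vowel) → [dʒ].
/e/ (between /ɡ/ and /r/): rule 1 targets it, but not before a nasal consonant → unchanged [e].
/r/ (between /e/ and /f/): no rule targets it → [r].
/f/ — not in any rule's target class → [f].
/a/ (between /f/ and /n/) occurs before a nasal consonant → [ã] by rule 1.
/n/ stays [n].

[ˈlirladʒerfãn]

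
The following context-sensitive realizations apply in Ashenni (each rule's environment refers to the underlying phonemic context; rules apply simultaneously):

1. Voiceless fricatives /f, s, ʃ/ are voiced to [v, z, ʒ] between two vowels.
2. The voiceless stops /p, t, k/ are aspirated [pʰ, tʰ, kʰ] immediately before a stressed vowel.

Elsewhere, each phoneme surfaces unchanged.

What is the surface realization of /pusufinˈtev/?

/p/ (word-initial): rule 2 targets it, but not immediately before a stressed vowel → unchanged [p].
/u/ (between /p/ and /s/) is unaffected → [u].
/s/ (between /u/ and /u/): between two vowels, so rule 1 applies → [z].
/u/ — not in any rule's target class → [u].
Rule 1 applies to /f/ (between /u/ and /i/: between two vowels) → [v].
/i/ stays [i].
/n/ stays [n].
/t/ (between /n/ and /e/): immediately before a stressed vowel, so rule 2 applies → [tʰ].
/e/ stays [e].
/v/ — not in any rule's target class → [v].

[puzuvinˈtʰev]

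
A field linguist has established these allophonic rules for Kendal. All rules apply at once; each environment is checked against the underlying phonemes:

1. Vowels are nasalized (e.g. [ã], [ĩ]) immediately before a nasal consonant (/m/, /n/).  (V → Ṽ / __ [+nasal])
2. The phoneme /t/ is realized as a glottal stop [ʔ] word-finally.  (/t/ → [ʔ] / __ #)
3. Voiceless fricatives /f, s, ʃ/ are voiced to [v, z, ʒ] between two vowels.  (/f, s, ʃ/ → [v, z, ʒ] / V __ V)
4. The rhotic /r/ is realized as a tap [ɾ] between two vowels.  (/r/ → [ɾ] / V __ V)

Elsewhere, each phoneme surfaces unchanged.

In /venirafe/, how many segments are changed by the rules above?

3

Segments that undergo a rule: /e/ → [ẽ] (rule 1); /r/ → [ɾ] (rule 4); /f/ → [v] (rule 3).
All other segments surface unchanged.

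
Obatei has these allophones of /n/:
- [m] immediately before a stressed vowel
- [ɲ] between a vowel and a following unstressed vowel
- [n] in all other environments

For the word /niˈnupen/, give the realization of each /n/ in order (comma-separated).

Occurrence 1 (position 1): no conditioning environment matches → elsewhere allophone [n].
Occurrence 2 (position 3): immediately before a stressed vowel → [m].
Occurrence 3 (position 7): no conditioning environment matches → elsewhere allophone [n].

[n], [m], [n]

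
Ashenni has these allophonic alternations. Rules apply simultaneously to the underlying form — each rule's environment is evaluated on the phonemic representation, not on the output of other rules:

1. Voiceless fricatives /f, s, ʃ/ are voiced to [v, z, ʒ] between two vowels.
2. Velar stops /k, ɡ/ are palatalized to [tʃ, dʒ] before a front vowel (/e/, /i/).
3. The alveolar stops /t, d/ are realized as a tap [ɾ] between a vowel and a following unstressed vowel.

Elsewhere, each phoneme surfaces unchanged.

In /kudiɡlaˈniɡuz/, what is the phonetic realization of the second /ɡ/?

[ɡ]

/ɡ/ (between /i/ and /u/): rule 2 targets it, but not before a front vowel → unchanged [ɡ].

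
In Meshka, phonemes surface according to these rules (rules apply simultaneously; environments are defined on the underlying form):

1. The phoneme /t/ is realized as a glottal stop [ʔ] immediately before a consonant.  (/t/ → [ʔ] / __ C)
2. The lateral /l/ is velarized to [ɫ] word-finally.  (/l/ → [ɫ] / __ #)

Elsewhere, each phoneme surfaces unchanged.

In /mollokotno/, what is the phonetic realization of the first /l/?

/l/ (between /o/ and /l/) fails the environment for rule 2, so it stays [l].

[l]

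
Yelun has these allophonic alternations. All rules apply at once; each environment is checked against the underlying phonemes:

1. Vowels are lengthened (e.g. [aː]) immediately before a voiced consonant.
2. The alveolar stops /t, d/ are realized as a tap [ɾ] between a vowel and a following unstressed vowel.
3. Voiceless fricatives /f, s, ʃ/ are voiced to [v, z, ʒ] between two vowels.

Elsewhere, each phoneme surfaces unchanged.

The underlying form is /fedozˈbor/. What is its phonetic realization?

[feːɾoːzˈboːr]

/f/ (word-initial) fails the environment for rule 3, so it stays [f].
Rule 1 applies to /e/ (between /f/ and /d/: before a voiced consonant) → [eː].
Rule 2 applies to /d/ (between /e/ and /o/: between a vowel and a following unstressed vowel) → [ɾ].
/o/ meets the environment for rule 1 (before a voiced consonant) → [oː].
/z/ (between /o/ and /b/): no rule targets it → [z].
/b/ — not in any rule's target class → [b].
/o/ — between /b/ and /r/, before a voiced consonant — surfaces as [oː] (rule 1).
/r/ (word-final): no rule targets it → [r].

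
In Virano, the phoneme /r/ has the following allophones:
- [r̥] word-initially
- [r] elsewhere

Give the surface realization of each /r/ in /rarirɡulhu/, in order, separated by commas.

[r̥], [r], [r]

Occurrence 1 (position 1): word-initially → [r̥].
Occurrence 2 (position 3): no conditioning environment matches → elsewhere allophone [r].
Occurrence 3 (position 5): no conditioning environment matches → elsewhere allophone [r].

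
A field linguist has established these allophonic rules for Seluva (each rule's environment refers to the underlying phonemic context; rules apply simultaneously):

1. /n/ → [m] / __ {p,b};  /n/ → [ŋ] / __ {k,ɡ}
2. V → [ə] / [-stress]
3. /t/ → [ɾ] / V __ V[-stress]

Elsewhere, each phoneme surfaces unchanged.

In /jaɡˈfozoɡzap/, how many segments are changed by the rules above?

Segments that undergo a rule: /a/ → [ə] (rule 2); /o/ → [ə] (rule 2); /a/ → [ə] (rule 2).
All other segments surface unchanged.

3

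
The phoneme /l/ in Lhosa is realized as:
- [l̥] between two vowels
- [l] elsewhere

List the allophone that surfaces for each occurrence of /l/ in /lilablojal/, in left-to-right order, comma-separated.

[l], [l̥], [l], [l]

Occurrence 1 (position 1): no conditioning environment matches → elsewhere allophone [l].
Occurrence 2 (position 3): between two vowels → [l̥].
Occurrence 3 (position 6): no conditioning environment matches → elsewhere allophone [l].
Occurrence 4 (position 10): no conditioning environment matches → elsewhere allophone [l].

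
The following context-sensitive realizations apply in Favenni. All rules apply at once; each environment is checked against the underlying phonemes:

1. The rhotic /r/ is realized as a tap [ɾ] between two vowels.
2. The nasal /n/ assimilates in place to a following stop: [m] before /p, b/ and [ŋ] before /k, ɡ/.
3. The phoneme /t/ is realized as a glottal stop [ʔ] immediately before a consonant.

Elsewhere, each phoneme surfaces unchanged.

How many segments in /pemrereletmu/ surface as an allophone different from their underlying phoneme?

2

Segments that undergo a rule: /r/ → [ɾ] (rule 1); /t/ → [ʔ] (rule 3).
All other segments surface unchanged.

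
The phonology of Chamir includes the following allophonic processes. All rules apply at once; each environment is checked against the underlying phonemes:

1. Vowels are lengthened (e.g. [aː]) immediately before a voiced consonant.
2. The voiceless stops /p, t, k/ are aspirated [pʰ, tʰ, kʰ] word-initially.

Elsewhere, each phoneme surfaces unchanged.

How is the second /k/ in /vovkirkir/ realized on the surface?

/k/ (between /r/ and /i/) is in the target of rule 2 but the environment (word-initially) is not met → [k].

[k]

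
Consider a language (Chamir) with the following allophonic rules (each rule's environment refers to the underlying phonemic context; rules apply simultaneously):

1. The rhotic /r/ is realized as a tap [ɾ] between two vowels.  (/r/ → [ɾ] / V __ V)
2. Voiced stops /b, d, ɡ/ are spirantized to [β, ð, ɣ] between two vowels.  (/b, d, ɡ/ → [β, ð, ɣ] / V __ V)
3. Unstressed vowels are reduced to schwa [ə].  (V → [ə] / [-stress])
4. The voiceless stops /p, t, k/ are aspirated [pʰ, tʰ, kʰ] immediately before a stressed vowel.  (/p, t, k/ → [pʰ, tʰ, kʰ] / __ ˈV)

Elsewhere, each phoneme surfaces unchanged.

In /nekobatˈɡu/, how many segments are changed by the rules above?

4

Segments that undergo a rule: /e/ → [ə] (rule 3); /o/ → [ə] (rule 3); /b/ → [β] (rule 2); /a/ → [ə] (rule 3).
All other segments surface unchanged.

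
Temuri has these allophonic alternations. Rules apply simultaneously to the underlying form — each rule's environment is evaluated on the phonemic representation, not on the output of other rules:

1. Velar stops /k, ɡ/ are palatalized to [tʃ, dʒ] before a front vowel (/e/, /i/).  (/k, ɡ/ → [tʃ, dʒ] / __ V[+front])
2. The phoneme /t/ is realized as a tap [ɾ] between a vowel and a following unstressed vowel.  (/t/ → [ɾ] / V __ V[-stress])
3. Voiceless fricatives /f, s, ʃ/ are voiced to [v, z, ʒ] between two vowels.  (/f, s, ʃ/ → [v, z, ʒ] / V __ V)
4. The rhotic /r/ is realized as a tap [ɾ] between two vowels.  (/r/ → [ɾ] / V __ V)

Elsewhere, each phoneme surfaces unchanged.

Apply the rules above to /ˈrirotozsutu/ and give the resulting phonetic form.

[ˈriɾoɾozsuɾu]

/r/ (word-initial): rule 4 targets it, but not between two vowels → unchanged [r].
/i/ — not in any rule's target class → [i].
/r/ — between /i/ and /o/, between two vowels — surfaces as [ɾ] (rule 4).
/o/ — not in any rule's target class → [o].
Rule 2 applies to /t/ (between /o/ and /o/: between a vowel and a following unstressed vowel) → [ɾ].
/o/ stays [o].
/z/ stays [z].
/s/ (between /z/ and /u/) fails the environment for rule 3, so it stays [s].
/u/ stays [u].
Rule 2 applies to /t/ (between /u/ and /u/: between a vowel and a following unstressed vowel) → [ɾ].
/u/ (word-final) is unaffected → [u].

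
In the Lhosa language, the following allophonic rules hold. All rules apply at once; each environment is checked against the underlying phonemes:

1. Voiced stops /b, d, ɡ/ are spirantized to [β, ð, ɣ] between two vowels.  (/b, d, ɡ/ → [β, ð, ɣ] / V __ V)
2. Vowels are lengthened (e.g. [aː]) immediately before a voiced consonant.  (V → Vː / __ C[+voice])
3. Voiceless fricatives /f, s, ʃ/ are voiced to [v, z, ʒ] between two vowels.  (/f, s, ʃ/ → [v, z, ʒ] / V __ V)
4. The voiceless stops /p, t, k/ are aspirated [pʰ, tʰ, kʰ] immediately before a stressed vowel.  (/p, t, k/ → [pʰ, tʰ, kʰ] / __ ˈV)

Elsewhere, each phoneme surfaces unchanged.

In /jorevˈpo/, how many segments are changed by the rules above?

Segments that undergo a rule: /o/ → [oː] (rule 2); /e/ → [eː] (rule 2); /p/ → [pʰ] (rule 4).
All other segments surface unchanged.

3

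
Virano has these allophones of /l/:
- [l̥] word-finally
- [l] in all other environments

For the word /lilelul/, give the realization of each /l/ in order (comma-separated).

[l], [l], [l], [l̥]

Occurrence 1 (position 1): no conditioning environment matches → elsewhere allophone [l].
Occurrence 2 (position 3): no conditioning environment matches → elsewhere allophone [l].
Occurrence 3 (position 5): no conditioning environment matches → elsewhere allophone [l].
Occurrence 4 (position 7): word-finally → [l̥].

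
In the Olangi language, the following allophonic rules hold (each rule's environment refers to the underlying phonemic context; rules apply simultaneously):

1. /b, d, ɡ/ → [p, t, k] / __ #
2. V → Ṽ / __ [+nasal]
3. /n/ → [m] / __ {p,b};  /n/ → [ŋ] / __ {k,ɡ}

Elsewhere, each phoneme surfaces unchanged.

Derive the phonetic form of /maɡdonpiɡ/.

[maɡdõmpik]

/m/ — not in any rule's target class → [m].
/a/ (between /m/ and /ɡ/): rule 2 targets it, but not before a nasal consonant → unchanged [a].
/ɡ/ — between /a/ and /d/; rule 1 does not apply here → [ɡ].
/d/ (between /ɡ/ and /o/) is in the target of rule 1 but the environment (word-finally) is not met → [d].
Rule 2 applies to /o/ (between /d/ and /n/: before a nasal consonant) → [õ].
Rule 3 applies to /n/ (between /o/ and /p/: before a labial or velar stop) → [m].
/p/ stays [p].
/i/ — between /p/ and /ɡ/; rule 2 does not apply here → [i].
/ɡ/ (word-final) occurs word-finally → [k] by rule 1.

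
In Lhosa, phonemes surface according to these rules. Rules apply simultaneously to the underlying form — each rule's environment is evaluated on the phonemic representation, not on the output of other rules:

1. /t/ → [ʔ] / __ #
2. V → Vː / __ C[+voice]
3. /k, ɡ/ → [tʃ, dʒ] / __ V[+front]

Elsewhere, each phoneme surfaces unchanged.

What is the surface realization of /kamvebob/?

/k/ (word-initial) fails the environment for rule 3, so it stays [k].
/a/ (between /k/ and /m/): before a voiced consonant, so rule 2 applies → [aː].
/e/ — between /v/ and /b/, before a voiced consonant — surfaces as [eː] (rule 2).
Rule 2 applies to /o/ (between /b/ and /b/: before a voiced consonant) → [oː].

[kaːmveːboːb]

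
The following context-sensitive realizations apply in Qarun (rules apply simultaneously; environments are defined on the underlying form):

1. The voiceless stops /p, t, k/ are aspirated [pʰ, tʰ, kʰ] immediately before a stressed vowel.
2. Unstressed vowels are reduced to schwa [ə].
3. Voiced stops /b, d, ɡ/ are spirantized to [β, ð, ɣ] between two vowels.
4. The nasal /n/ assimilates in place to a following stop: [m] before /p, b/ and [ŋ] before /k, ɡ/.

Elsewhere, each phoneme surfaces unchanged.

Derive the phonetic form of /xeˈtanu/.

/e/ meets the environment for rule 2 (in an unstressed syllable) → [ə].
/t/ (between /e/ and /a/): immediately before a stressed vowel, so rule 1 applies → [tʰ].
/a/ — between /t/ and /n/; rule 2 does not apply here → [a].
/n/ — between /a/ and /u/; rule 4 does not apply here → [n].
/u/ (word-final): in an unstressed syllable, so rule 2 applies → [ə].

[xəˈtʰanə]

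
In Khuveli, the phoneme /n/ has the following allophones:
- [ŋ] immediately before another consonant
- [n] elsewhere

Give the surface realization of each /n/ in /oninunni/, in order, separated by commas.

[n], [n], [ŋ], [n]

Occurrence 1 (position 2): no conditioning environment matches → elsewhere allophone [n].
Occurrence 2 (position 4): no conditioning environment matches → elsewhere allophone [n].
Occurrence 3 (position 6): immediately before another consonant → [ŋ].
Occurrence 4 (position 7): no conditioning environment matches → elsewhere allophone [n].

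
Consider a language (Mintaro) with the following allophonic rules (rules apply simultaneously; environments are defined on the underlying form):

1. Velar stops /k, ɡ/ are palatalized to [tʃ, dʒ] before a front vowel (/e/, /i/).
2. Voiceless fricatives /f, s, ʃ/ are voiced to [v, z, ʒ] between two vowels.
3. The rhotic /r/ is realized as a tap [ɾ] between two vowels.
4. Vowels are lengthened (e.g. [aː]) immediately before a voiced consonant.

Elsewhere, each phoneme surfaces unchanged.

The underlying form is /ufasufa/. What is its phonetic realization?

/u/ (word-initial): rule 4 targets it, but not before a voiced consonant → unchanged [u].
/f/ — between /u/ and /a/, between two vowels — surfaces as [v] (rule 2).
/a/ (between /f/ and /s/) is in the target of rule 4 but the environment (before a voiced consonant) is not met → [a].
/s/ (between /a/ and /u/): between two vowels, so rule 2 applies → [z].
/u/ (between /s/ and /f/): rule 4 targets it, but not before a voiced consonant → unchanged [u].
/f/ — between /u/ and /a/, between two vowels — surfaces as [v] (rule 2).
/a/ (word-final): rule 4 targets it, but not before a voiced consonant → unchanged [a].

[uvazuva]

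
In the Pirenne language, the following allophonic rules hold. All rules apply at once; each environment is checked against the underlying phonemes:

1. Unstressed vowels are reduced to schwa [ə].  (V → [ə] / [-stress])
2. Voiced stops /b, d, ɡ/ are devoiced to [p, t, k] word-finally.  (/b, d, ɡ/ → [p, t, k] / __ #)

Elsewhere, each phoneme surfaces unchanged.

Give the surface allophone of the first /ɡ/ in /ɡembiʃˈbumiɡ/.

[ɡ]

/ɡ/ (word-initial) fails the environment for rule 2, so it stays [ɡ].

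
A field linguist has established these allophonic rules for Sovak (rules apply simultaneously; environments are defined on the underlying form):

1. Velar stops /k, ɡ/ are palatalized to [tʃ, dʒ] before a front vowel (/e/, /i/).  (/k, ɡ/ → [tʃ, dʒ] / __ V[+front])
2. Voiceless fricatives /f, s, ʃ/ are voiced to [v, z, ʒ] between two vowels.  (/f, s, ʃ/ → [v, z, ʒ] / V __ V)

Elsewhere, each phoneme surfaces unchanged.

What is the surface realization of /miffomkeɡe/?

[miffomtʃedʒe]

/m/ (word-initial) is unaffected → [m].
/i/ — not in any rule's target class → [i].
/f/ — between /i/ and /f/; rule 2 does not apply here → [f].
/f/ — between /f/ and /o/; rule 2 does not apply here → [f].
/o/ (between /f/ and /m/) is unaffected → [o].
/m/ (between /o/ and /k/) is unaffected → [m].
/k/ meets the environment for rule 1 (before a front vowel) → [tʃ].
/e/ stays [e].
/ɡ/ (between /e/ and /e/): before a front vowel, so rule 1 applies → [dʒ].
/e/ — not in any rule's target class → [e].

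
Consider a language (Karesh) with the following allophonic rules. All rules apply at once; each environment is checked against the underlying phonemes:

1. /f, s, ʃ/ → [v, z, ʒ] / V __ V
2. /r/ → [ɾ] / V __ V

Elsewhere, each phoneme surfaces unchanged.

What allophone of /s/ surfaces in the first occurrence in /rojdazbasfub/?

/s/ (between /a/ and /f/) is in the target of rule 1 but the environment (between two vowels) is not met → [s].

[s]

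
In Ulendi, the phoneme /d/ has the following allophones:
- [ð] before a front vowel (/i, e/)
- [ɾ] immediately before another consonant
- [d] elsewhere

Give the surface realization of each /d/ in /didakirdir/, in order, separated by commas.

Occurrence 1 (position 1): before a front vowel (/i, e/) → [ð].
Occurrence 2 (position 3): no conditioning environment matches → elsewhere allophone [d].
Occurrence 3 (position 8): before a front vowel (/i, e/) → [ð].

[ð], [d], [ð]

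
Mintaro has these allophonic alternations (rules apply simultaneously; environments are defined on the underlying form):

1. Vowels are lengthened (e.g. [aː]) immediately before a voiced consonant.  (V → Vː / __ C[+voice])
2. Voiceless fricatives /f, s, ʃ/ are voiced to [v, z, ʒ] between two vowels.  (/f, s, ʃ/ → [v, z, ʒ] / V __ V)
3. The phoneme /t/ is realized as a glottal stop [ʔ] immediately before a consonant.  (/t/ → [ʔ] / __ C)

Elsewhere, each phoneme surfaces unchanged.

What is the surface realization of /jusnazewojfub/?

/j/ — not in any rule's target class → [j].
/u/ (between /j/ and /s/) fails the environment for rule 1, so it stays [u].
/s/ (between /u/ and /n/): rule 2 targets it, but not between two vowels → unchanged [s].
/n/ (between /s/ and /a/): no rule targets it → [n].
/a/ (between /n/ and /z/) occurs before a voiced consonant → [aː] by rule 1.
/z/ (between /a/ and /e/): no rule targets it → [z].
Rule 1 applies to /e/ (between /z/ and /w/: before a voiced consonant) → [eː].
/w/ — not in any rule's target class → [w].
/o/ (between /w/ and /j/) occurs before a voiced consonant → [oː] by rule 1.
/j/ (between /o/ and /f/): no rule targets it → [j].
/f/ (between /j/ and /u/) is in the target of rule 2 but the environment (between two vowels) is not met → [f].
/u/ (between /f/ and /b/) occurs before a voiced consonant → [uː] by rule 1.
/b/ — not in any rule's target class → [b].

[jusnaːzeːwoːjfuːb]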